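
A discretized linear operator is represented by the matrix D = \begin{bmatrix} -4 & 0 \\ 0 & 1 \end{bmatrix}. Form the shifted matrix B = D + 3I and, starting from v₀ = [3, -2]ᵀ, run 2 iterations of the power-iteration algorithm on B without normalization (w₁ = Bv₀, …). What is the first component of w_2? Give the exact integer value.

B = D + 3I has rows (-1, 0); (0, 4)
w1 = Bv₀ = (-3, -8)
w2 = Bw1 = (3, -32)
Requested component of w2: 3

3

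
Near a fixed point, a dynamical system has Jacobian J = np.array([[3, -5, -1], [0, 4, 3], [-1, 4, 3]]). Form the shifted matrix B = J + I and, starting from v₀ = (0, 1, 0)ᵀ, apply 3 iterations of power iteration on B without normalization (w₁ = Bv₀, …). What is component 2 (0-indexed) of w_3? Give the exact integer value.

361

B = J + I has rows (4, -5, -1); (0, 5, 3); (-1, 4, 4)
w1 = Bv₀ = (4·0 + (-5)·1 + (-1)·0; 0·0 + 5·1 + 3·0; (-1)·0 + 4·1 + 4·0) = (-5, 5, 4)
w2 = Bw1 = (4·(-5) + (-5)·5 + (-1)·4; 0·(-5) + 5·5 + 3·4; (-1)·(-5) + 4·5 + 4·4) = (-49, 37, 41)
w3 = Bw2 = (-422, 308, 361)
Requested component of w3: 361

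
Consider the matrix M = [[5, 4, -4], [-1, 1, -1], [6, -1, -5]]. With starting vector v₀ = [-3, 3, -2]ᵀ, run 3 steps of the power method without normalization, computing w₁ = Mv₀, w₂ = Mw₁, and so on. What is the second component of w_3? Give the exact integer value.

-164

w1 = Mv₀ = (5, 8, -11)
w2 = Mw1 = (101, 14, 77)
w3 = Mw2 = (253, -164, 207)
The requested component of w3 is -164.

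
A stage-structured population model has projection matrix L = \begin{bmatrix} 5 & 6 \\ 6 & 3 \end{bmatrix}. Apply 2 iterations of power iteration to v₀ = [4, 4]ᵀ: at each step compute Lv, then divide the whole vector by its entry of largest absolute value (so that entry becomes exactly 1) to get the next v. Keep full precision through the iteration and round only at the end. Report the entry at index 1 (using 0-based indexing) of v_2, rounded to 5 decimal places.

Lv0 = (44.000000, 36.000000); divide by 44.000000 → v1 = (1.000000, 0.818182)
Lv1 = (9.909091, 8.454545); divide by 9.909091 → v2 = (1.000000, 0.853211)
Requested entry of v2: 372/436 = 0.85321

0.85321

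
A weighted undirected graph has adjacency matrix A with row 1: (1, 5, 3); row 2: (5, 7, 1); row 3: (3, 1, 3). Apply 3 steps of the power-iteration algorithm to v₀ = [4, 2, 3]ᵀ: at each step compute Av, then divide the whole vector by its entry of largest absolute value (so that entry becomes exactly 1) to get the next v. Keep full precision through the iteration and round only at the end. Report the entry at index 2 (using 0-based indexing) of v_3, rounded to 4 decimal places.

Av0 = (23.00000, 37.00000, 23.00000); divide by 37.00000 → v1 = (0.62162, 1.00000, 0.62162)
Av1 = (7.48649, 10.72973, 4.72973); divide by 10.72973 → v2 = (0.69773, 1.00000, 0.44081)
Av2 = (7.02015, 10.92947, 4.41562); divide by 10.92947 → v3 = (0.64231, 1.00000, 0.40401)
Requested entry of v3: 1753/4339 = 0.4040

0.4040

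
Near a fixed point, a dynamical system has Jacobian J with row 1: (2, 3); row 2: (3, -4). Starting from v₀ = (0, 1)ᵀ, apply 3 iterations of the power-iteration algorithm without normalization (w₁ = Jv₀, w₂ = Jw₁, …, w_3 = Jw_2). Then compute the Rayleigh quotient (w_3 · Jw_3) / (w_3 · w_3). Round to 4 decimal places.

w1 = Jv₀ = (3, -4)
w2 = Jw1 = (-6, 25)
w3 = Jw2 = (63, -118)
Jw3 = (-228, 661)
w3·Jw3 = 63·(-228) + (-118)·661 = -92362; w3·w3 = 63·63 + (-118)·(-118) = 17893
λ ≈ -92362/17893 = -5.1619

λ ≈ -5.1619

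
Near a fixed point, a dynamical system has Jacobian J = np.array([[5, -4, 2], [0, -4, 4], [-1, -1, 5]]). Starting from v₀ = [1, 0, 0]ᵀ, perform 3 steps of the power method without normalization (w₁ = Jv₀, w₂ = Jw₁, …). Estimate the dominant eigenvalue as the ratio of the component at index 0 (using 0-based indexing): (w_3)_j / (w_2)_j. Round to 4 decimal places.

λ ≈ 4.8261

w1 = Jv₀ = (5·1 + (-4)·0 + 2·0; 0·1 + (-4)·0 + 4·0; (-1)·1 + (-1)·0 + 5·0) = (5, 0, -1)
w2 = Jw1 = (5·5 + (-4)·0 + 2·(-1); 0·5 + (-4)·0 + 4·(-1); (-1)·5 + (-1)·0 + 5·(-1)) = (23, -4, -10)
w3 = Jw2 = (111, -24, -69)
Ratio at component: 111 / 23 = 4.8261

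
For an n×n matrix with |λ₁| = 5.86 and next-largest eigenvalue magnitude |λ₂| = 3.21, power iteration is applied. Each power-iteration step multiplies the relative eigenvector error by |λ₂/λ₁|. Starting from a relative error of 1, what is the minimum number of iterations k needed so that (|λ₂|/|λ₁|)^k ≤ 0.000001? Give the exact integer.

23

|λ₂/λ₁| = 3.21/5.86 = 0.54778
Need k ≥ ln(0.000001) / ln(0.54778) = -13.8155 / -0.6019 ≈ 22.954
Smallest integer k satisfying the bound: 23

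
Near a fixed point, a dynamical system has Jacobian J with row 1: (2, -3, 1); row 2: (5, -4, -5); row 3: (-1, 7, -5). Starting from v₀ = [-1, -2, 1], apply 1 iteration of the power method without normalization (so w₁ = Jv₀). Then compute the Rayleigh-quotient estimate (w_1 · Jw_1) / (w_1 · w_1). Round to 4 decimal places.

-4.3456

w1 = Jv₀ = (2·(-1) + (-3)·(-2) + 1·1; 5·(-1) + (-4)·(-2) + (-5)·1; (-1)·(-1) + 7·(-2) + (-5)·1) = (5, -2, -18)
Jw1 = (-2, 123, 71)
w1·Jw1 = 5·(-2) + (-2)·123 + (-18)·71 = -1534; w1·w1 = 5·5 + (-2)·(-2) + (-18)·(-18) = 353
λ ≈ -1534/353 = -4.3456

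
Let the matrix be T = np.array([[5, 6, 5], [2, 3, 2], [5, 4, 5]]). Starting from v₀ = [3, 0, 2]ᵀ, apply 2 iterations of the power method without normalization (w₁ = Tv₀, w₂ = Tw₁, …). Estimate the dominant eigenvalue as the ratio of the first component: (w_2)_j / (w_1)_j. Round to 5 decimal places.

λ ≈ 12.40000

w1 = Tv₀ = (25, 10, 25)
w2 = Tw1 = (310, 130, 290)
Ratio at component: 310 / 25 = 12.40000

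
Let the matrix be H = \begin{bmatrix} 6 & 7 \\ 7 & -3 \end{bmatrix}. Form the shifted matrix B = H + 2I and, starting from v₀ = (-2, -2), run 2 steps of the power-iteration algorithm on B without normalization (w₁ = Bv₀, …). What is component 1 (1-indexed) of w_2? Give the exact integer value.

-324

B = H + 2I has rows (8, 7); (7, -1)
w1 = Bv₀ = (8·(-2) + 7·(-2); 7·(-2) + (-1)·(-2)) = (-30, -12)
w2 = Bw1 = (8·(-30) + 7·(-12); 7·(-30) + (-1)·(-12)) = (-324, -198)
Requested component of w2: -324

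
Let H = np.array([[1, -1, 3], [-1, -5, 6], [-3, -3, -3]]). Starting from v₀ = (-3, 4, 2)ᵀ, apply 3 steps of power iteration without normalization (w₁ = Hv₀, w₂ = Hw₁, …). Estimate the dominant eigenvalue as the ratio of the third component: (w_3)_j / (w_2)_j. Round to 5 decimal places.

λ ≈ 0.40000

w1 = Hv₀ = (1·(-3) + (-1)·4 + 3·2; (-1)·(-3) + (-5)·4 + 6·2; (-3)·(-3) + (-3)·4 + (-3)·2) = (-1, -5, -9)
w2 = Hw1 = (1·(-1) + (-1)·(-5) + 3·(-9); (-1)·(-1) + (-5)·(-5) + 6·(-9); (-3)·(-1) + (-3)·(-5) + (-3)·(-9)) = (-23, -28, 45)
w3 = Hw2 = (140, 433, 18)
Ratio at component: 18 / 45 = 0.40000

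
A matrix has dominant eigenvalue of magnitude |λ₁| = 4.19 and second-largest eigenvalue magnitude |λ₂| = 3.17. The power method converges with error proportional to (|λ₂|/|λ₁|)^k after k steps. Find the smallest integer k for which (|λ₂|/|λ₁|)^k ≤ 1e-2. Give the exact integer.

|λ₂/λ₁| = 3.17/4.19 = 0.75656
Need k ≥ ln(1e-2) / ln(0.75656) = -4.6052 / -0.2790 ≈ 16.508
Smallest integer k satisfying the bound: 17

17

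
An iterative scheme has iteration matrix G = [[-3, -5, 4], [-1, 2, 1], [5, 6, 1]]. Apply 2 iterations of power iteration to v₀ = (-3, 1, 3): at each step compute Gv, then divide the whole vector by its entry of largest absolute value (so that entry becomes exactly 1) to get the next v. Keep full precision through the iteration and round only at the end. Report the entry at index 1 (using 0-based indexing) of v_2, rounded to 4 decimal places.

Gv0 = (16.00000, 8.00000, -6.00000); divide by 16.00000 → v1 = (1.00000, 0.50000, -0.37500)
Gv1 = (-7.00000, -0.37500, 7.62500); divide by 7.62500 → v2 = (-0.91803, -0.04918, 1.00000)
Requested entry of v2: -6/122 = -0.0492

-0.0492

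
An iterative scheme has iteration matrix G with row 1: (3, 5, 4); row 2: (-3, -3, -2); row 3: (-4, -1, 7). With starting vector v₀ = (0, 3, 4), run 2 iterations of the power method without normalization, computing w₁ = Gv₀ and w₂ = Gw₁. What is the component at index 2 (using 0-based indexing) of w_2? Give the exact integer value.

w1 = Gv₀ = (31, -17, 25)
w2 = Gw1 = (108, -92, 68)
The requested component of w2 is 68.

68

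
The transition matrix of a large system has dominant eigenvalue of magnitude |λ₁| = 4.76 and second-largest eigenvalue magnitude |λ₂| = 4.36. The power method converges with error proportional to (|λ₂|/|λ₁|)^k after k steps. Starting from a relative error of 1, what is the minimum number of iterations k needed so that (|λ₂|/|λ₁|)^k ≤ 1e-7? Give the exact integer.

|λ₂/λ₁| = 4.36/4.76 = 0.91597
Need k ≥ ln(1e-7) / ln(0.91597) = -16.1181 / -0.0878 ≈ 183.628
Smallest integer k satisfying the bound: 184

184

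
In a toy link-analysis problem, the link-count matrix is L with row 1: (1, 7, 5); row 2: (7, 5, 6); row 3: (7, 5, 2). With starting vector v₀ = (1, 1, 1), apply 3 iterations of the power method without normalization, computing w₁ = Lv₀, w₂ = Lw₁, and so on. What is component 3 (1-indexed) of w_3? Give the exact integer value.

w1 = Lv₀ = (13, 18, 14)
w2 = Lw1 = (209, 265, 209)
w3 = Lw2 = (3109, 4042, 3206)
The requested component of w3 is 3206.

3206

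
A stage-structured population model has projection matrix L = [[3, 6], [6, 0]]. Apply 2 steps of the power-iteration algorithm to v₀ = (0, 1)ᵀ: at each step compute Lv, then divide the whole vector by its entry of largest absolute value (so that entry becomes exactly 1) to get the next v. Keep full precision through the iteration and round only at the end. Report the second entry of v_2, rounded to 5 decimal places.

Lv0 = (6.000000, 0.000000); divide by 6.000000 → v1 = (1.000000, 0.000000)
Lv1 = (3.000000, 6.000000); divide by 6.000000 → v2 = (0.500000, 1.000000)
Requested entry of v2: 36/36 = 1.00000

1.00000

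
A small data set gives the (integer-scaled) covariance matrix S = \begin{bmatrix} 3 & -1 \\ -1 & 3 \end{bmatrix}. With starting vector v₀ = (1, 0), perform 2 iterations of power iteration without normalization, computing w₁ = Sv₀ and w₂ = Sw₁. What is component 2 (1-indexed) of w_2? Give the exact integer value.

w1 = Sv₀ = (3, -1)
w2 = Sw1 = (10, -6)
The requested component of w2 is -6.

-6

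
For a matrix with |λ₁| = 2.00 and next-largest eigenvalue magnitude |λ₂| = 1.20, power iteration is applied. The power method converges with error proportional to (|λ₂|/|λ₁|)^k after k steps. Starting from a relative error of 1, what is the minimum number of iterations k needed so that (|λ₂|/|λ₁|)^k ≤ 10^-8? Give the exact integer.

37

|λ₂/λ₁| = 1.20/2.00 = 0.60000
Need k ≥ ln(10^-8) / ln(0.60000) = -18.4207 / -0.5108 ≈ 36.061
Smallest integer k satisfying the bound: 37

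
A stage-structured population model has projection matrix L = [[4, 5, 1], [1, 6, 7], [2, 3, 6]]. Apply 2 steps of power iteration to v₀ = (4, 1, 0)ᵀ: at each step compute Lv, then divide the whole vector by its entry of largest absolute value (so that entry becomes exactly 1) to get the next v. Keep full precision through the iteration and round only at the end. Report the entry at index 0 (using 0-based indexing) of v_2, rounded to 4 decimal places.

Lv0 = (21.00000, 10.00000, 11.00000); divide by 21.00000 → v1 = (1.00000, 0.47619, 0.52381)
Lv1 = (6.90476, 7.52381, 6.57143); divide by 7.52381 → v2 = (0.91772, 1.00000, 0.87342)
Requested entry of v2: 145/158 = 0.9177

0.9177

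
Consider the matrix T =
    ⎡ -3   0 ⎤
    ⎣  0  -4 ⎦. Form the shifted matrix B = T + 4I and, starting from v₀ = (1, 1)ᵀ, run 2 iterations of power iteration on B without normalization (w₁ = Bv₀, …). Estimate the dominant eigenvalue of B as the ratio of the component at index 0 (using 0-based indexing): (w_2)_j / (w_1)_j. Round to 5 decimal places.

B = T + 4I has rows (1, 0); (0, 0)
w1 = Bv₀ = (1, 0)
w2 = Bw1 = (1, 0)
Ratio: 1/1 = 1.00000

μ ≈ 1.00000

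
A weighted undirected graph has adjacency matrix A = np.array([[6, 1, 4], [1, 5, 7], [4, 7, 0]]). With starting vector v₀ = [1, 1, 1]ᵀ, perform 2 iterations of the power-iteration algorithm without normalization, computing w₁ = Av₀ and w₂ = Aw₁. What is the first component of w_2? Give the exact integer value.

w1 = Av₀ = (6·1 + 1·1 + 4·1; 1·1 + 5·1 + 7·1; 4·1 + 7·1 + 0·1) = (11, 13, 11)
w2 = Aw1 = (6·11 + 1·13 + 4·11; 1·11 + 5·13 + 7·11; 4·11 + 7·13 + 0·11) = (123, 153, 135)
The requested component of w2 is 123.

123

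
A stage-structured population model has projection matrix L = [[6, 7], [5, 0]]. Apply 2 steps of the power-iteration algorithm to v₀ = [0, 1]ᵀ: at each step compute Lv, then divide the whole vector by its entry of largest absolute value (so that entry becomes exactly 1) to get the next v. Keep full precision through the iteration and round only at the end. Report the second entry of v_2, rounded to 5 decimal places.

Lv0 = (7.000000, 0.000000); divide by 7.000000 → v1 = (1.000000, 0.000000)
Lv1 = (6.000000, 5.000000); divide by 6.000000 → v2 = (1.000000, 0.833333)
Requested entry of v2: 35/42 = 0.83333

0.83333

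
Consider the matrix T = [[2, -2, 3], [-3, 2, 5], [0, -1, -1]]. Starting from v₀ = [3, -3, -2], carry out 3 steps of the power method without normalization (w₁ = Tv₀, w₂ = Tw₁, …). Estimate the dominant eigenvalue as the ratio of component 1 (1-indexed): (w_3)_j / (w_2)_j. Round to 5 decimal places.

w1 = Tv₀ = (6, -25, 5)
w2 = Tw1 = (77, -43, 20)
w3 = Tw2 = (300, -217, 23)
Ratio at component: 300 / 77 = 3.89610

λ ≈ 3.89610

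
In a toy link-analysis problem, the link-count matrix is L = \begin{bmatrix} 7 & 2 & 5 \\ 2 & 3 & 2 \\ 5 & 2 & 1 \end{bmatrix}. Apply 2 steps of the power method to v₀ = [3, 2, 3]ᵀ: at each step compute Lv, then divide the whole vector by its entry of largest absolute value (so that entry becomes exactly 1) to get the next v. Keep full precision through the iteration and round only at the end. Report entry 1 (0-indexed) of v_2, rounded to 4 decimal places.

0.4178

Lv0 = (40.00000, 18.00000, 22.00000); divide by 40.00000 → v1 = (1.00000, 0.45000, 0.55000)
Lv1 = (10.65000, 4.45000, 6.45000); divide by 10.65000 → v2 = (1.00000, 0.41784, 0.60563)
Requested entry of v2: 178/426 = 0.4178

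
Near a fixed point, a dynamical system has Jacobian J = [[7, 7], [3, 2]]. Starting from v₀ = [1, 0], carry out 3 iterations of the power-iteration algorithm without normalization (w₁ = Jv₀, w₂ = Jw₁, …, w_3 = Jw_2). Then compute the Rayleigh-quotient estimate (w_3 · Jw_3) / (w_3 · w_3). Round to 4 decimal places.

w1 = Jv₀ = (7, 3)
w2 = Jw1 = (70, 27)
w3 = Jw2 = (679, 264)
Jw3 = (6601, 2565)
w3·Jw3 = 679·6601 + 264·2565 = 5159239; w3·w3 = 679·679 + 264·264 = 530737
λ ≈ 5159239/530737 = 9.7209

λ ≈ 9.7209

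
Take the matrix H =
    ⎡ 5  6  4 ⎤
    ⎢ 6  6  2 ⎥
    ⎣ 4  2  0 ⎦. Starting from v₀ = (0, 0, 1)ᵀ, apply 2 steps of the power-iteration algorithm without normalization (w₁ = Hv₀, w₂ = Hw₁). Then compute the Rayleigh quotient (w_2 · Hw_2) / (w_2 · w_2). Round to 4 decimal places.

λ ≈ 12.7647

w1 = Hv₀ = (4, 2, 0)
w2 = Hw1 = (32, 36, 20)
Hw2 = (456, 448, 200)
w2·Hw2 = 32·456 + 36·448 + 20·200 = 34720; w2·w2 = 32·32 + 36·36 + 20·20 = 2720
λ ≈ 34720/2720 = 12.7647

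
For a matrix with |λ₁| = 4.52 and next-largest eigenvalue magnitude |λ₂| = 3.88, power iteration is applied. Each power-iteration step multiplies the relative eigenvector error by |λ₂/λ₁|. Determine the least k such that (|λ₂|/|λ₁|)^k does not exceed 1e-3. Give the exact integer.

|λ₂/λ₁| = 3.88/4.52 = 0.85841
Need k ≥ ln(1e-3) / ln(0.85841) = -6.9078 / -0.1527 ≈ 45.244
Smallest integer k satisfying the bound: 46

46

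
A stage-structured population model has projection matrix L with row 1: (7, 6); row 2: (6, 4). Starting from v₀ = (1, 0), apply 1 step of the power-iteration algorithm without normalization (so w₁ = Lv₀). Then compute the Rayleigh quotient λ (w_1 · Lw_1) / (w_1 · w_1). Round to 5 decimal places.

w1 = Lv₀ = (7·1 + 6·0; 6·1 + 4·0) = (7, 6)
Lw1 = (85, 66)
w1·Lw1 = 7·85 + 6·66 = 991; w1·w1 = 7·7 + 6·6 = 85
λ ≈ 991/85 = 11.65882

λ ≈ 11.65882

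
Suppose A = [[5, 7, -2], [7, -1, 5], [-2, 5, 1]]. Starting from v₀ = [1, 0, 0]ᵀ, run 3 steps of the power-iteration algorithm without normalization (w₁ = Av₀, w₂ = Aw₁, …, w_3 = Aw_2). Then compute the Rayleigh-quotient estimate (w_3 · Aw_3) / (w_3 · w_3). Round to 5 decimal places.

w1 = Av₀ = (5, 7, -2)
w2 = Aw1 = (78, 18, 23)
w3 = Aw2 = (470, 643, -43)
Aw3 = (6937, 2432, 2232)
w3·Aw3 = 470·6937 + 643·2432 + (-43)·2232 = 4728190; w3·w3 = 470·470 + 643·643 + (-43)·(-43) = 636198
λ ≈ 4728190/636198 = 7.43195

λ ≈ 7.43195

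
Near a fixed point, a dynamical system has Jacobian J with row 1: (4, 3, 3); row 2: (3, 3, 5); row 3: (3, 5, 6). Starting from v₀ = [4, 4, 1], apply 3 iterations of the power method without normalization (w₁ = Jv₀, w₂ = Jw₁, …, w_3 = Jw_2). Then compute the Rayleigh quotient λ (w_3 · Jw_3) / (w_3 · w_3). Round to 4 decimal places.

λ ≈ 11.9460

w1 = Jv₀ = (4·4 + 3·4 + 3·1; 3·4 + 3·4 + 5·1; 3·4 + 5·4 + 6·1) = (31, 29, 38)
w2 = Jw1 = (4·31 + 3·29 + 3·38; 3·31 + 3·29 + 5·38; 3·31 + 5·29 + 6·38) = (325, 370, 466)
w3 = Jw2 = (3808, 4415, 5621)
Jw3 = (45340, 52774, 67225)
w3·Jw3 = 3808·45340 + 4415·52774 + 5621·67225 = 783523655; w3·w3 = 3808·3808 + 4415·4415 + 5621·5621 = 65588730
λ ≈ 783523655/65588730 = 11.9460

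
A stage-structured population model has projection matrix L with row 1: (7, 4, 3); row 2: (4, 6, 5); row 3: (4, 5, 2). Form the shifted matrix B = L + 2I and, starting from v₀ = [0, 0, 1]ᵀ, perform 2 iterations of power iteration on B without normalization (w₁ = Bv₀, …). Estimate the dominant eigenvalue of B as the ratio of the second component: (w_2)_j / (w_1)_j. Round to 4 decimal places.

μ ≈ 14.4000

B = L + 2I has rows (9, 4, 3); (4, 8, 5); (4, 5, 4)
w1 = Bv₀ = (9·0 + 4·0 + 3·1; 4·0 + 8·0 + 5·1; 4·0 + 5·0 + 4·1) = (3, 5, 4)
w2 = Bw1 = (9·3 + 4·5 + 3·4; 4·3 + 8·5 + 5·4; 4·3 + 5·5 + 4·4) = (59, 72, 53)
Ratio: 72/5 = 14.4000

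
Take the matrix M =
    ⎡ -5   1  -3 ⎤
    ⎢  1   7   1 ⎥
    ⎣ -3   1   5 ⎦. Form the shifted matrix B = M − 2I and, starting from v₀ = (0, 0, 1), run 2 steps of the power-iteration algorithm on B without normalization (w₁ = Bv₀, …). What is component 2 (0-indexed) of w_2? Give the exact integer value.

B = M − 2I has rows (-7, 1, -3); (1, 5, 1); (-3, 1, 3)
w1 = Bv₀ = ((-7)·0 + 1·0 + (-3)·1; 1·0 + 5·0 + 1·1; (-3)·0 + 1·0 + 3·1) = (-3, 1, 3)
w2 = Bw1 = ((-7)·(-3) + 1·1 + (-3)·3; 1·(-3) + 5·1 + 1·3; (-3)·(-3) + 1·1 + 3·3) = (13, 5, 19)
Requested component of w2: 19

19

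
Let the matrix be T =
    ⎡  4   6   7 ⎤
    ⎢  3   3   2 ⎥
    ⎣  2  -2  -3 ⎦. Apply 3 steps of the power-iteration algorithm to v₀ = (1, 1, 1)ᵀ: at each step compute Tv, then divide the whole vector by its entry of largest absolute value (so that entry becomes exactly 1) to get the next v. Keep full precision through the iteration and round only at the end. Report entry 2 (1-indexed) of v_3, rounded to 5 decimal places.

Tv0 = (17.000000, 8.000000, -3.000000); divide by 17.000000 → v1 = (1.000000, 0.470588, -0.176471)
Tv1 = (5.588235, 4.058824, 1.588235); divide by 5.588235 → v2 = (1.000000, 0.726316, 0.284211)
Tv2 = (10.347368, 5.747368, -0.305263); divide by 10.347368 → v3 = (1.000000, 0.555443, -0.029502)
Requested entry of v3: 546/983 = 0.55544

0.55544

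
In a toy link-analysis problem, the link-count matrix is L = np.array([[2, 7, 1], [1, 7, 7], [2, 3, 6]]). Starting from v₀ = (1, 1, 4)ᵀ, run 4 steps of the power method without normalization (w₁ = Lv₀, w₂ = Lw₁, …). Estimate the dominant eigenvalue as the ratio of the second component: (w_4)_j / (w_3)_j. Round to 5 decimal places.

w1 = Lv₀ = (2·1 + 7·1 + 1·4; 1·1 + 7·1 + 7·4; 2·1 + 3·1 + 6·4) = (13, 36, 29)
w2 = Lw1 = (2·13 + 7·36 + 1·29; 1·13 + 7·36 + 7·29; 2·13 + 3·36 + 6·29) = (307, 468, 308)
w3 = Lw2 = (4198, 5739, 3866)
w4 = Lw3 = (52435, 71433, 48809)
Ratio at component: 71433 / 5739 = 12.44694

λ ≈ 12.44694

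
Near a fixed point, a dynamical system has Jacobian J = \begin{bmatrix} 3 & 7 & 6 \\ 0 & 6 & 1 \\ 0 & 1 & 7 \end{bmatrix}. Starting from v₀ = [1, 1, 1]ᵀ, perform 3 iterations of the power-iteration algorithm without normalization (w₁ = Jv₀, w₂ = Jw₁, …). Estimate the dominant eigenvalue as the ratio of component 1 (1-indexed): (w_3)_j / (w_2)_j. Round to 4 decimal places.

8.0207

w1 = Jv₀ = (3·1 + 7·1 + 6·1; 0·1 + 6·1 + 1·1; 0·1 + 1·1 + 7·1) = (16, 7, 8)
w2 = Jw1 = (3·16 + 7·7 + 6·8; 0·16 + 6·7 + 1·8; 0·16 + 1·7 + 7·8) = (145, 50, 63)
w3 = Jw2 = (1163, 363, 491)
Ratio at component: 1163 / 145 = 8.0207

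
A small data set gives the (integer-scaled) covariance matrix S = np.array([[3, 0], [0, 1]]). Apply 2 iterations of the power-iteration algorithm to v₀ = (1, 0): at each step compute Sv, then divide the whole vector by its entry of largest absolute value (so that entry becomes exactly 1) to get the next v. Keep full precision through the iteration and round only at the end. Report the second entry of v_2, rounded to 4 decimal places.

Sv0 = (3.00000, 0.00000); divide by 3.00000 → v1 = (1.00000, 0.00000)
Sv1 = (3.00000, 0.00000); divide by 3.00000 → v2 = (1.00000, 0.00000)
Requested entry of v2: 0/9 = 0.0000

0.0000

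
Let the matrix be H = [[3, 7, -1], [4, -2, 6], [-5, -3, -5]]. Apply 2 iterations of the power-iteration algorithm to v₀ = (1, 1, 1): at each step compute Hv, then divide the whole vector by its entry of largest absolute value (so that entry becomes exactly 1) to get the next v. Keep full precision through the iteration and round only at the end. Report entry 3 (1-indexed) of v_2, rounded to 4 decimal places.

-0.0417

Hv0 = (9.00000, 8.00000, -13.00000); divide by -13.00000 → v1 = (-0.69231, -0.61538, 1.00000)
Hv1 = (-7.38462, 4.46154, 0.30769); divide by -7.38462 → v2 = (1.00000, -0.60417, -0.04167)
Requested entry of v2: -4/96 = -0.0417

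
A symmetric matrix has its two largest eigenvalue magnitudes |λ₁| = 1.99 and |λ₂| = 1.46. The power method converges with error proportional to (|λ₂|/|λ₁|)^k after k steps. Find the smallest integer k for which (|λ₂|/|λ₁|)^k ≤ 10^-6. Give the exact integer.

45

|λ₂/λ₁| = 1.46/1.99 = 0.73367
Need k ≥ ln(10^-6) / ln(0.73367) = -13.8155 / -0.3097 ≈ 44.610
Smallest integer k satisfying the bound: 45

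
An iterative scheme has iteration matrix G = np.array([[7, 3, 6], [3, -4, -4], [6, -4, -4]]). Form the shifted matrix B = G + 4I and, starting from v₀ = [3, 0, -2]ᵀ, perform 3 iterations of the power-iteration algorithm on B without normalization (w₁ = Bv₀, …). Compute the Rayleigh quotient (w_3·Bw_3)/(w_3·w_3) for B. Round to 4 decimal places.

B = G + 4I has rows (11, 3, 6); (3, 0, -4); (6, -4, 0)
w1 = Bv₀ = (11·3 + 3·0 + 6·(-2); 3·3 + 0·0 + (-4)·(-2); 6·3 + (-4)·0 + 0·(-2)) = (21, 17, 18)
w2 = Bw1 = (11·21 + 3·17 + 6·18; 3·21 + 0·17 + (-4)·18; 6·21 + (-4)·17 + 0·18) = (390, -9, 58)
w3 = Bw2 = (4611, 938, 2376)
Bw3 = (67791, 4329, 23914)
w3·Bw3 = 373464567; w3·w3 = 27786541; μ ≈ 373464567/27786541 = 13.4405

13.4405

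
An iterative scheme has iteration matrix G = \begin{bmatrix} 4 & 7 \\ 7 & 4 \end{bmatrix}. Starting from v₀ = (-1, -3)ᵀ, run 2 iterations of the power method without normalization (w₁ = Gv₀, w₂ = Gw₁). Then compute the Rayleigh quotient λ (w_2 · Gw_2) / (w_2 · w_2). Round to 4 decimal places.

λ ≈ 10.9807

w1 = Gv₀ = (4·(-1) + 7·(-3); 7·(-1) + 4·(-3)) = (-25, -19)
w2 = Gw1 = (4·(-25) + 7·(-19); 7·(-25) + 4·(-19)) = (-233, -251)
Gw2 = (-2689, -2635)
w2·Gw2 = (-233)·(-2689) + (-251)·(-2635) = 1287922; w2·w2 = (-233)·(-233) + (-251)·(-251) = 117290
λ ≈ 1287922/117290 = 10.9807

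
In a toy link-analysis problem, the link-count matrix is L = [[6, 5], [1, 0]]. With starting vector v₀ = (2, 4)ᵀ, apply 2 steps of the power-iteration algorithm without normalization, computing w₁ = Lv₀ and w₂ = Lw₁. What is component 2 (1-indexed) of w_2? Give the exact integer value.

32

w1 = Lv₀ = (6·2 + 5·4; 1·2 + 0·4) = (32, 2)
w2 = Lw1 = (6·32 + 5·2; 1·32 + 0·2) = (202, 32)
The requested component of w2 is 32.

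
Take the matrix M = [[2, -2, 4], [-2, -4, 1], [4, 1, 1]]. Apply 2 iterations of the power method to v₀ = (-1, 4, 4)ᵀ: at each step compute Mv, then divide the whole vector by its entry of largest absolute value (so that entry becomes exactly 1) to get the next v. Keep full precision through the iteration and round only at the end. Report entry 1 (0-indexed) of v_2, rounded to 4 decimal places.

Mv0 = (6.00000, -10.00000, 4.00000); divide by -10.00000 → v1 = (-0.60000, 1.00000, -0.40000)
Mv1 = (-4.80000, -3.20000, -1.80000); divide by -4.80000 → v2 = (1.00000, 0.66667, 0.37500)
Requested entry of v2: 32/48 = 0.6667

0.6667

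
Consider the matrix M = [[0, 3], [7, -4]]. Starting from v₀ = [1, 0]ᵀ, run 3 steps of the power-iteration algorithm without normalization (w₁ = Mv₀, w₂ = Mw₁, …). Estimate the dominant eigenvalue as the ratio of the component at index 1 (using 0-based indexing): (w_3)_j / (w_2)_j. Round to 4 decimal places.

λ ≈ -9.2500

w1 = Mv₀ = (0, 7)
w2 = Mw1 = (21, -28)
w3 = Mw2 = (-84, 259)
Ratio at component: 259 / -28 = -9.2500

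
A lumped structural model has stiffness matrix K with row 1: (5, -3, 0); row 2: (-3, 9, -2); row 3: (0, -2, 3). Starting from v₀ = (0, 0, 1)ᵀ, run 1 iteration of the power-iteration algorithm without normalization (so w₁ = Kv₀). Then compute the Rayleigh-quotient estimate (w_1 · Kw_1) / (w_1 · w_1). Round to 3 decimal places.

w1 = Kv₀ = (5·0 + (-3)·0 + 0·1; (-3)·0 + 9·0 + (-2)·1; 0·0 + (-2)·0 + 3·1) = (0, -2, 3)
Kw1 = (6, -24, 13)
w1·Kw1 = 0·6 + (-2)·(-24) + 3·13 = 87; w1·w1 = 0·0 + (-2)·(-2) + 3·3 = 13
λ ≈ 87/13 = 6.692

λ ≈ 6.692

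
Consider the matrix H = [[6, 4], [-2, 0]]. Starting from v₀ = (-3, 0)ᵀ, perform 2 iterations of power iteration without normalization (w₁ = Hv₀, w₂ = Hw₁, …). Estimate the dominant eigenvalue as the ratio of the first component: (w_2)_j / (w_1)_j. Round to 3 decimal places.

w1 = Hv₀ = (-18, 6)
w2 = Hw1 = (-84, 36)
Ratio at component: -84 / -18 = 4.667

4.667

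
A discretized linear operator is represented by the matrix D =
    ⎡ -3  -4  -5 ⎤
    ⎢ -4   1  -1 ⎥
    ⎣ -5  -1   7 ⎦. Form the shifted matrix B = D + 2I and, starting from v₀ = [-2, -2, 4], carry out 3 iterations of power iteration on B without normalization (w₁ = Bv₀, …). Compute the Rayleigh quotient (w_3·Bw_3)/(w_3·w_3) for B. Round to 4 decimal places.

B = D + 2I has rows (-1, -4, -5); (-4, 3, -1); (-5, -1, 9)
w1 = Bv₀ = ((-1)·(-2) + (-4)·(-2) + (-5)·4; (-4)·(-2) + 3·(-2) + (-1)·4; (-5)·(-2) + (-1)·(-2) + 9·4) = (-10, -2, 48)
w2 = Bw1 = ((-1)·(-10) + (-4)·(-2) + (-5)·48; (-4)·(-10) + 3·(-2) + (-1)·48; (-5)·(-10) + (-1)·(-2) + 9·48) = (-222, -14, 484)
w3 = Bw2 = (-2142, 362, 5480)
Bw3 = (-26706, 4174, 59668)
w3·Bw3 = 385695880; w3·w3 = 34749608; μ ≈ 385695880/34749608 = 11.0993

μ ≈ 11.0993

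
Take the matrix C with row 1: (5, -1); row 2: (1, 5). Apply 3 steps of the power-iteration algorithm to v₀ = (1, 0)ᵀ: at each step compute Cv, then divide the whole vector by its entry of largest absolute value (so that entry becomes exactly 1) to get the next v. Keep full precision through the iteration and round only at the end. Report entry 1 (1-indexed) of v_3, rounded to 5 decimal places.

1.00000

Cv0 = (5.000000, 1.000000); divide by 5.000000 → v1 = (1.000000, 0.200000)
Cv1 = (4.800000, 2.000000); divide by 4.800000 → v2 = (1.000000, 0.416667)
Cv2 = (4.583333, 3.083333); divide by 4.583333 → v3 = (1.000000, 0.672727)
Requested entry of v3: 110/110 = 1.00000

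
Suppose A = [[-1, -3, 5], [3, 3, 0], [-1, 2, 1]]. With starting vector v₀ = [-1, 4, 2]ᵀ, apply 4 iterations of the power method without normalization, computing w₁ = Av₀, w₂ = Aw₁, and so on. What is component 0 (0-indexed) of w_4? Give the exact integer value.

w1 = Av₀ = ((-1)·(-1) + (-3)·4 + 5·2; 3·(-1) + 3·4 + 0·2; (-1)·(-1) + 2·4 + 1·2) = (-1, 9, 11)
w2 = Aw1 = ((-1)·(-1) + (-3)·9 + 5·11; 3·(-1) + 3·9 + 0·11; (-1)·(-1) + 2·9 + 1·11) = (29, 24, 30)
w3 = Aw2 = (49, 159, 49)
w4 = Aw3 = (-281, 624, 318)
The requested component of w4 is -281.

-281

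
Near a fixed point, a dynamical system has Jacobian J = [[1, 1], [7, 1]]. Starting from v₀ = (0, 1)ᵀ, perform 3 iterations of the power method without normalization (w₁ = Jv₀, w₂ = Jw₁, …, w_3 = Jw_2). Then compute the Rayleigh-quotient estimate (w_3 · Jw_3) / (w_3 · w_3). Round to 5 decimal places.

w1 = Jv₀ = (1, 1)
w2 = Jw1 = (2, 8)
w3 = Jw2 = (10, 22)
Jw3 = (32, 92)
w3·Jw3 = 10·32 + 22·92 = 2344; w3·w3 = 10·10 + 22·22 = 584
λ ≈ 2344/584 = 4.01370

λ ≈ 4.01370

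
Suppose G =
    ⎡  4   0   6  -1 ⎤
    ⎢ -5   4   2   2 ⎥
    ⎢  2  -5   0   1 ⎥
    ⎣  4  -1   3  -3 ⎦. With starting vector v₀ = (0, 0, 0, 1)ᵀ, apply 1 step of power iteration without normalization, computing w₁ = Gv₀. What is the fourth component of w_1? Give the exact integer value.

-3

w1 = Gv₀ = (-1, 2, 1, -3)
The requested component of w1 is -3.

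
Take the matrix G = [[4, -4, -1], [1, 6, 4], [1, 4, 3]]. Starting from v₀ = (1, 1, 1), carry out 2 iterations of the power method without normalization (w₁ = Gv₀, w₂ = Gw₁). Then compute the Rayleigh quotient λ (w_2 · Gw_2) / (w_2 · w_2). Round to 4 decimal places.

w1 = Gv₀ = (4·1 + (-4)·1 + (-1)·1; 1·1 + 6·1 + 4·1; 1·1 + 4·1 + 3·1) = (-1, 11, 8)
w2 = Gw1 = (4·(-1) + (-4)·11 + (-1)·8; 1·(-1) + 6·11 + 4·8; 1·(-1) + 4·11 + 3·8) = (-56, 97, 67)
Gw2 = (-679, 794, 533)
w2·Gw2 = (-56)·(-679) + 97·794 + 67·533 = 150753; w2·w2 = (-56)·(-56) + 97·97 + 67·67 = 17034
λ ≈ 150753/17034 = 8.8501

λ ≈ 8.8501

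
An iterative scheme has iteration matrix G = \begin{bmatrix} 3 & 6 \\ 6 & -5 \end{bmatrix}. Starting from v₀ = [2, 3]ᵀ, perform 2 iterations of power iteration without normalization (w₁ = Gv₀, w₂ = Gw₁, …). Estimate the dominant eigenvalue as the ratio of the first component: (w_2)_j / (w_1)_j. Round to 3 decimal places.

w1 = Gv₀ = (3·2 + 6·3; 6·2 + (-5)·3) = (24, -3)
w2 = Gw1 = (3·24 + 6·(-3); 6·24 + (-5)·(-3)) = (54, 159)
Ratio at component: 54 / 24 = 2.250

λ ≈ 2.250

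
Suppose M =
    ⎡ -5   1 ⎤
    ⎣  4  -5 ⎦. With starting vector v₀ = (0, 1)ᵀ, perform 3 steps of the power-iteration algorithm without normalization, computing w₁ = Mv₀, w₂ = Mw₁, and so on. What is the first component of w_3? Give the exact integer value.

w1 = Mv₀ = ((-5)·0 + 1·1; 4·0 + (-5)·1) = (1, -5)
w2 = Mw1 = ((-5)·1 + 1·(-5); 4·1 + (-5)·(-5)) = (-10, 29)
w3 = Mw2 = (79, -185)
The requested component of w3 is 79.

79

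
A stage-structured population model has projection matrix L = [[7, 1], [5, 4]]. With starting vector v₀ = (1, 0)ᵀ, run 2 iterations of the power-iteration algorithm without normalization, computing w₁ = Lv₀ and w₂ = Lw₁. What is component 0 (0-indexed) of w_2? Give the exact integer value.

w1 = Lv₀ = (7, 5)
w2 = Lw1 = (54, 55)
The requested component of w2 is 54.

54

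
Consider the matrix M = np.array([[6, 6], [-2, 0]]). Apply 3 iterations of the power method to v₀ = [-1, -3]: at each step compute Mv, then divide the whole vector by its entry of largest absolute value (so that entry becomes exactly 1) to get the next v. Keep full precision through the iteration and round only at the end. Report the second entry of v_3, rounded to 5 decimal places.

-0.52381

Mv0 = (-24.000000, 2.000000); divide by -24.000000 → v1 = (1.000000, -0.083333)
Mv1 = (5.500000, -2.000000); divide by 5.500000 → v2 = (1.000000, -0.363636)
Mv2 = (3.818182, -2.000000); divide by 3.818182 → v3 = (1.000000, -0.523810)
Requested entry of v3: 264/-504 = -0.52381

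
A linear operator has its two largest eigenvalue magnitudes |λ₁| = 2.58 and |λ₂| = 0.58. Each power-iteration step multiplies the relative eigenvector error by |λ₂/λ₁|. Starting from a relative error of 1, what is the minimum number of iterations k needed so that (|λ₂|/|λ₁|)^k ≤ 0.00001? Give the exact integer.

8

|λ₂/λ₁| = 0.58/2.58 = 0.22481
Need k ≥ ln(0.00001) / ln(0.22481) = -11.5129 / -1.4925 ≈ 7.714
Smallest integer k satisfying the bound: 8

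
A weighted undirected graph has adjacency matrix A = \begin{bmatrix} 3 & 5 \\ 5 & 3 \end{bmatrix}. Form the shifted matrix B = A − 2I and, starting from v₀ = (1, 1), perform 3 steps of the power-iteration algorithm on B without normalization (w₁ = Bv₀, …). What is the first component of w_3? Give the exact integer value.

216

B = A − 2I has rows (1, 5); (5, 1)
w1 = Bv₀ = (6, 6)
w2 = Bw1 = (36, 36)
w3 = Bw2 = (216, 216)
Requested component of w3: 216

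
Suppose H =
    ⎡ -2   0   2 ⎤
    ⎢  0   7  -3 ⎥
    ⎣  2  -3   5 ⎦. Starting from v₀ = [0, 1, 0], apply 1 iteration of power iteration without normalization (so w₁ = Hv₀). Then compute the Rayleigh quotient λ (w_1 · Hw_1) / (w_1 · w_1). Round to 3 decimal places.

λ ≈ 8.862

w1 = Hv₀ = ((-2)·0 + 0·1 + 2·0; 0·0 + 7·1 + (-3)·0; 2·0 + (-3)·1 + 5·0) = (0, 7, -3)
Hw1 = (-6, 58, -36)
w1·Hw1 = 0·(-6) + 7·58 + (-3)·(-36) = 514; w1·w1 = 0·0 + 7·7 + (-3)·(-3) = 58
λ ≈ 514/58 = 8.862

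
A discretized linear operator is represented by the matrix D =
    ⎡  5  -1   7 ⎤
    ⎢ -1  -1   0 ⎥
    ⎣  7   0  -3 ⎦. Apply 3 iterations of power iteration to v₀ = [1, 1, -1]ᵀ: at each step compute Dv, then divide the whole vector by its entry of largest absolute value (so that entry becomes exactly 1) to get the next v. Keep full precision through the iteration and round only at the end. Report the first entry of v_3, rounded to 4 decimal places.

Dv0 = (-3.00000, -2.00000, 10.00000); divide by 10.00000 → v1 = (-0.30000, -0.20000, 1.00000)
Dv1 = (5.70000, 0.50000, -5.10000); divide by 5.70000 → v2 = (1.00000, 0.08772, -0.89474)
Dv2 = (-1.35088, -1.08772, 9.68421); divide by 9.68421 → v3 = (-0.13949, -0.11232, 1.00000)
Requested entry of v3: -77/552 = -0.1395

-0.1395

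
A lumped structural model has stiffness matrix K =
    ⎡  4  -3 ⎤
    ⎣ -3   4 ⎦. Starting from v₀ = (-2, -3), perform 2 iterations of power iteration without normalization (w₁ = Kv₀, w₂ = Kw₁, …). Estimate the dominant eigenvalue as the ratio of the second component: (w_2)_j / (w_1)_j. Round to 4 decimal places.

4.5000

w1 = Kv₀ = (4·(-2) + (-3)·(-3); (-3)·(-2) + 4·(-3)) = (1, -6)
w2 = Kw1 = (4·1 + (-3)·(-6); (-3)·1 + 4·(-6)) = (22, -27)
Ratio at component: -27 / -6 = 4.5000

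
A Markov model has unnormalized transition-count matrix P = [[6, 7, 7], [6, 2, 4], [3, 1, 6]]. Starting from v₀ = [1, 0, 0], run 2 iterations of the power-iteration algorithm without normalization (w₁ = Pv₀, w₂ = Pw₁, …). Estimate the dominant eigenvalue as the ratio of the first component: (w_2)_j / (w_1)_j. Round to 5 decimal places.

w1 = Pv₀ = (6, 6, 3)
w2 = Pw1 = (99, 60, 42)
Ratio at component: 99 / 6 = 16.50000

16.50000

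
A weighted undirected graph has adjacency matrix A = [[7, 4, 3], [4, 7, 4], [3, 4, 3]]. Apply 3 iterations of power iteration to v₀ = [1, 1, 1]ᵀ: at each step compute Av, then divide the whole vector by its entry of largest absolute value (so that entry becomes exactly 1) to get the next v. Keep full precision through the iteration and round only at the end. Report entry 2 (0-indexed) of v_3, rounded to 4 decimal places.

0.6565

Av0 = (14.00000, 15.00000, 10.00000); divide by 15.00000 → v1 = (0.93333, 1.00000, 0.66667)
Av1 = (12.53333, 13.40000, 8.80000); divide by 13.40000 → v2 = (0.93532, 1.00000, 0.65672)
Av2 = (12.51741, 13.36816, 8.77612); divide by 13.36816 → v3 = (0.93636, 1.00000, 0.65649)
Requested entry of v3: 1764/2687 = 0.6565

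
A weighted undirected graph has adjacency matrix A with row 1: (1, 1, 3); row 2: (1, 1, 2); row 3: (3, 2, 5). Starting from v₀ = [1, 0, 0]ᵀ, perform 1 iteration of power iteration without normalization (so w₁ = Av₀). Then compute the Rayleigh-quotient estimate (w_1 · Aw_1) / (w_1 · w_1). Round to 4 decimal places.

w1 = Av₀ = (1·1 + 1·0 + 3·0; 1·1 + 1·0 + 2·0; 3·1 + 2·0 + 5·0) = (1, 1, 3)
Aw1 = (11, 8, 20)
w1·Aw1 = 1·11 + 1·8 + 3·20 = 79; w1·w1 = 1·1 + 1·1 + 3·3 = 11
λ ≈ 79/11 = 7.1818

7.1818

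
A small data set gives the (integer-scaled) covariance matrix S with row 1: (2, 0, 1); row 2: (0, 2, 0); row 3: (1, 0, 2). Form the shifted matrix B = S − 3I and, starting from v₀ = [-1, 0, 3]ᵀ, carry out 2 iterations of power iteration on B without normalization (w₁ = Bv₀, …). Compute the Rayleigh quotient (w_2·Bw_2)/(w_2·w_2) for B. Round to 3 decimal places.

-2.000

B = S − 3I has rows (-1, 0, 1); (0, -1, 0); (1, 0, -1)
w1 = Bv₀ = (4, 0, -4)
w2 = Bw1 = (-8, 0, 8)
Bw2 = (16, 0, -16)
w2·Bw2 = -256; w2·w2 = 128; μ ≈ -256/128 = -2.000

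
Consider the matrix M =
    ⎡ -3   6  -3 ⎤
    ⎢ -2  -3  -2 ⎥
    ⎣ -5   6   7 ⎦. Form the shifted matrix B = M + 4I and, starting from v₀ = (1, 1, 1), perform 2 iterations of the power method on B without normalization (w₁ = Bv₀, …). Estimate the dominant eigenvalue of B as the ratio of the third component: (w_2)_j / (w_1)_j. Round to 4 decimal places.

B = M + 4I has rows (1, 6, -3); (-2, 1, -2); (-5, 6, 11)
w1 = Bv₀ = (1·1 + 6·1 + (-3)·1; (-2)·1 + 1·1 + (-2)·1; (-5)·1 + 6·1 + 11·1) = (4, -3, 12)
w2 = Bw1 = (1·4 + 6·(-3) + (-3)·12; (-2)·4 + 1·(-3) + (-2)·12; (-5)·4 + 6·(-3) + 11·12) = (-50, -35, 94)
Ratio: 94/12 = 7.8333

7.8333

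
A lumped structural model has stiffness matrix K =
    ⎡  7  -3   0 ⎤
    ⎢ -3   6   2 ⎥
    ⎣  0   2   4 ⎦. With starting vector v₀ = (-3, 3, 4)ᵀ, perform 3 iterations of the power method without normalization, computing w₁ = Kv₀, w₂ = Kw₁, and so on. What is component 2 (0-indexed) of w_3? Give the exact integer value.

w1 = Kv₀ = (-30, 35, 22)
w2 = Kw1 = (-315, 344, 158)
w3 = Kw2 = (-3237, 3325, 1320)
The requested component of w3 is 1320.

1320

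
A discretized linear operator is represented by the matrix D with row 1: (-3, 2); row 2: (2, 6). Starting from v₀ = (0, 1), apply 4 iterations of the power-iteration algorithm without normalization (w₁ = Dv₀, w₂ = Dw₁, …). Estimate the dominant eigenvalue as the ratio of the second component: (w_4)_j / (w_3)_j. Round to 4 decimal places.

λ ≈ 6.4921

w1 = Dv₀ = ((-3)·0 + 2·1; 2·0 + 6·1) = (2, 6)
w2 = Dw1 = ((-3)·2 + 2·6; 2·2 + 6·6) = (6, 40)
w3 = Dw2 = (62, 252)
w4 = Dw3 = (318, 1636)
Ratio at component: 1636 / 252 = 6.4921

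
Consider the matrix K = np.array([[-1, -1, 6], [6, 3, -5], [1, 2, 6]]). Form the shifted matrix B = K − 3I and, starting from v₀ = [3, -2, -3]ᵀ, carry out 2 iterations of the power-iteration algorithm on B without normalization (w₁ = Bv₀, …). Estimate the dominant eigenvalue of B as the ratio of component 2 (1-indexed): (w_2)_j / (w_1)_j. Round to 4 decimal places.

B = K − 3I has rows (-4, -1, 6); (6, 0, -5); (1, 2, 3)
w1 = Bv₀ = ((-4)·3 + (-1)·(-2) + 6·(-3); 6·3 + 0·(-2) + (-5)·(-3); 1·3 + 2·(-2) + 3·(-3)) = (-28, 33, -10)
w2 = Bw1 = ((-4)·(-28) + (-1)·33 + 6·(-10); 6·(-28) + 0·33 + (-5)·(-10); 1·(-28) + 2·33 + 3·(-10)) = (19, -118, 8)
Ratio: -118/33 = -3.5758

-3.5758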